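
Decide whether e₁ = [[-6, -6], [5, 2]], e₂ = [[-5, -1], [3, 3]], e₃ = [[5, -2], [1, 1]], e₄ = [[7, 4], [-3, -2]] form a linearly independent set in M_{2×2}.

Take coordinates with respect to the standard basis {E₁₁, E₁₂, E₂₁, E₂₂}.
Form the 4×4 matrix with these as columns; its determinant is 135.
A nonzero determinant means the columns are linearly independent.

linearly independent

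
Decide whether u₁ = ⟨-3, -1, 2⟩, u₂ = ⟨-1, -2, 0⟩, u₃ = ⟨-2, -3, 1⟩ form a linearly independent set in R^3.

linearly independent

Row-reduce the matrix whose columns are u₁, u₂, u₃.
The reduction yields 3 nonzero rows, so the rank is 3.
Since rank = 3 (the number of vectors), the set is linearly independent.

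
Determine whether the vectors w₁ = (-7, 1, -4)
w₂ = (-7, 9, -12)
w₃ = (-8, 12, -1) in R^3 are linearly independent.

linearly independent

Form the 3×3 matrix with these as columns; its determinant is -808.
A nonzero determinant means the columns are linearly independent.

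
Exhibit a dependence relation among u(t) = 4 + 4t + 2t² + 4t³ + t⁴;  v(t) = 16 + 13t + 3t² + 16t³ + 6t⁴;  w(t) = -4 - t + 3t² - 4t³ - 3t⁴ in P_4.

Write each element as a vector in ℝ⁵ using {1, t, …, t⁴}.
Row-reduce the matrix with u, v, w as columns; the null space gives the coefficients.
The free variable yields coefficients (3, -1, -1) (any nonzero multiple also works).

3u - v - w = 0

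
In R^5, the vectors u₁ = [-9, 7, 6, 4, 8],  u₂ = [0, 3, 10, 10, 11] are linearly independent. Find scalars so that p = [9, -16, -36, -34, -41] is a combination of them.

p = -u₁ - 3u₂

Write p = a₁u₁ + a₂u₂ and equate components.
Back-substitution yields (a₁, a₂) = (-1, -3).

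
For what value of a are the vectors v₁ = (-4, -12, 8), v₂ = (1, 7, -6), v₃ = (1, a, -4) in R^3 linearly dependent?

Place the vectors as rows of a 3×3 matrix; dependence ⇔ determinant zero.
Cofactor expansion gives det = 80 - 16*a.
Setting this to zero gives a = 5.

a = 5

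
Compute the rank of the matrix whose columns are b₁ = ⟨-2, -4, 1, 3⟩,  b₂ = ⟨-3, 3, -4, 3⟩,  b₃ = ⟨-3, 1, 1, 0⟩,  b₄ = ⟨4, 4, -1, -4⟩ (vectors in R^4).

Put the 4×4 matrix [b₁|b₂|b₃|b₄] into echelon form.
Exactly 4 pivots survive; hence the rank is 4.

4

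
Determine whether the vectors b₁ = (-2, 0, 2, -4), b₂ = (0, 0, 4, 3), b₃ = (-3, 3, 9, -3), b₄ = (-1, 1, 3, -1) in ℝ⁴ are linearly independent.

linearly dependent

One vector is a scalar multiple of another, so the set is dependent.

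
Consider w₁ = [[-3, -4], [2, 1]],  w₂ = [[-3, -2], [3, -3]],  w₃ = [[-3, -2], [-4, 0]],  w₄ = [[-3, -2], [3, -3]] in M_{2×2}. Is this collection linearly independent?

Write each element as a coordinate vector in ℝ⁴ using {E₁₁, E₁₂, E₂₁, E₂₂}.
Two of the vectors are equal, giving an immediate dependence.

linearly dependent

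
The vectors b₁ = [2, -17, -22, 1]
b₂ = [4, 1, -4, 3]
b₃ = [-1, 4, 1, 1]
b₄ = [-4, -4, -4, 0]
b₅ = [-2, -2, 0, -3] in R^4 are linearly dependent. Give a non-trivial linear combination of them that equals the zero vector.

b₁ - 3b₂ + 2b₃ - 2b₄ - 2b₅ = 0

Row-reduce the matrix with b₁, b₂, b₃, b₄, b₅ as columns; the null space gives the coefficients.
One solution (up to scaling) is (1, -3, 2, -2, -2).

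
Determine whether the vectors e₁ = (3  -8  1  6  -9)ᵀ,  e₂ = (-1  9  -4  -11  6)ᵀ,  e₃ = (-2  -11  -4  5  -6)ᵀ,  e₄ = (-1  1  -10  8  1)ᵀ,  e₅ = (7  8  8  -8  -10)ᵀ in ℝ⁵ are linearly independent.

linearly independent

The matrix [e₁|e₂|e₃|e₄|e₅] has determinant 36666.
A nonzero determinant means the columns are linearly independent.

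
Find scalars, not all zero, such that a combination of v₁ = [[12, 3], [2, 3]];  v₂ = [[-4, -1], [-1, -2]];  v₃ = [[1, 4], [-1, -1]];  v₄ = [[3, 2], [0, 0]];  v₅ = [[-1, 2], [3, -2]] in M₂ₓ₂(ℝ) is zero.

Pass to coordinate vectors relative to the basis {E₁₁, E₁₂, E₂₁, E₂₂}.
Row-reduce the matrix with v₁, v₂, v₃, v₄, v₅ as columns; the null space gives the coefficients.
A generator of the null space is (1, 1, 1, -3, 0).

v₁ + v₂ + v₃ - 3v₄ = 0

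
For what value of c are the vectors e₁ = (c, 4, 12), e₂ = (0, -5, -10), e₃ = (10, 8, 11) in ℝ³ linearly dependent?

Place the vectors as rows of a 3×3 matrix; dependence ⇔ determinant zero.
Expanding, det = 25*c + 200.
Setting this to zero gives c = -8.

c = -8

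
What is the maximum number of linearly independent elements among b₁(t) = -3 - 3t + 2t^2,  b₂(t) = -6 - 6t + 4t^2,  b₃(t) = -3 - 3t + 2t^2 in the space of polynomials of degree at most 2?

1

Use coordinates relative to {1, t, t^2}.
Put the 3×3 matrix [b₁|b₂|b₃] into echelon form.
The echelon form has 1 nonzero row, so the rank is 1.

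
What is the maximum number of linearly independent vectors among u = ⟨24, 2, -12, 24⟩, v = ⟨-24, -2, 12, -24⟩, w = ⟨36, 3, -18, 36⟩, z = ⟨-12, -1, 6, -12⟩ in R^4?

Row-reduce the 4×4 matrix with these as rows.
Exactly 1 pivot survives; hence the rank is 1.

1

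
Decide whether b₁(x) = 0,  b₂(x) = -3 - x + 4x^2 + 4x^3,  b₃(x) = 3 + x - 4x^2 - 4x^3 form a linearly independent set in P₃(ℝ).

Take coordinates with respect to the standard basis {1, x, …, x^3}.
One of the vectors is the zero vector, so the set is linearly dependent.

linearly dependent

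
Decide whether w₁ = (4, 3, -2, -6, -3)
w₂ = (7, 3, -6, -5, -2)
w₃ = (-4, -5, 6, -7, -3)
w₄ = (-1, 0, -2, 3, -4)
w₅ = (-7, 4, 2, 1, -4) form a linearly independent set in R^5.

linearly independent

Form the 5×5 matrix with these as columns; its determinant is 5344.
A nonzero determinant means the columns are linearly independent.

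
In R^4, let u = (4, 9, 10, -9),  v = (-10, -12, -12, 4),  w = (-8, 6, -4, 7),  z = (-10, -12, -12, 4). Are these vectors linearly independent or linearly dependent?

Two of the vectors are equal, giving an immediate dependence.

linearly dependent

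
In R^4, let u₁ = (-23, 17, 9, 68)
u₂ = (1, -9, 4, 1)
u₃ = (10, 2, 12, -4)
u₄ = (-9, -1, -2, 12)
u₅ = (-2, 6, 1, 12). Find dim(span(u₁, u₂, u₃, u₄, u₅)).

Form the matrix with u₁, u₂, u₃, u₄, u₅ as columns and reduce.
The echelon form has 4 nonzero rows, so the rank is 4.
(With 5 elements in a 4-dimensional space the rank is at most 4.)

dim = 4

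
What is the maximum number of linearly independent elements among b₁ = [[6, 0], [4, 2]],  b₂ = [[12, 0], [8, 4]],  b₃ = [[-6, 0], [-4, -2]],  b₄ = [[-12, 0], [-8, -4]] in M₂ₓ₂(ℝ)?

Pass to coordinate vectors with respect to the basis {E₁₁, E₁₂, E₂₁, E₂₂}.
Put the 4×4 matrix [b₁|b₂|b₃|b₄] into echelon form.
There is 1 pivot column, so rank = 1.

1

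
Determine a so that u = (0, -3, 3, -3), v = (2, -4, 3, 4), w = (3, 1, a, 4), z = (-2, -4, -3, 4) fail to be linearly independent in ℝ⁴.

a = 2

The set is linearly dependent precisely when det[u; v; w; z] = 0.
Cofactor expansion gives det = 96*a - 192.
Solving 96*a - 192 = 0 yields a = 2.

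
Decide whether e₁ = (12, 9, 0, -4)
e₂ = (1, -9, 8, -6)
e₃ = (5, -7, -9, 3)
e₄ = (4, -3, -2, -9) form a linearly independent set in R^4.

linearly independent

The matrix [e₁|e₂|e₃|e₄] has determinant -17555.
A nonzero determinant means the columns are linearly independent.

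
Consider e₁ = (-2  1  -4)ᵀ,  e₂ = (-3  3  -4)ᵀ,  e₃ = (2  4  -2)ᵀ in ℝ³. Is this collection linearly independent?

The matrix [e₁|e₂|e₃] has determinant 38.
A nonzero determinant means the columns are linearly independent.

linearly independent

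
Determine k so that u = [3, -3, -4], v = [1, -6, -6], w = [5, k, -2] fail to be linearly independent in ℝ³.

k = 0

The vectors are dependent exactly when the determinant of the matrix with rows u, v, w vanishes.
Expanding, det = 14*k.
This vanishes exactly when k = 0.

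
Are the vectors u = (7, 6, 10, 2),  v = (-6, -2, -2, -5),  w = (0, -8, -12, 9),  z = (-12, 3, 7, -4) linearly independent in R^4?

linearly independent

Row-reduce the matrix whose columns are u, v, w, z.
The reduction yields 4 nonzero rows, so the rank is 4.
Since rank = 4 (the number of vectors), the set is linearly independent.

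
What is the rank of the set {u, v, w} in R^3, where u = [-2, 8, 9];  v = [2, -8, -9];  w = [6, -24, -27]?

Put the 3×3 matrix [u|v|w] into echelon form.
Reduction leaves 1 leading entry, giving rank 1.

rank 1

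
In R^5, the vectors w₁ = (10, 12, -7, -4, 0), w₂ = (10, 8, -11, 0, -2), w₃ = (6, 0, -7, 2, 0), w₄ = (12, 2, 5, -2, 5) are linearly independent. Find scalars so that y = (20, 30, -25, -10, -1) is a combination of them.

y = 4w₁ - 2w₂ + 2w₃ - w₄

Solve the system with w₁, w₂, w₃, w₄ as columns and y as the right-hand side.
The system has the unique solution (a₁, …, a₄) = (4, -2, 2, -1).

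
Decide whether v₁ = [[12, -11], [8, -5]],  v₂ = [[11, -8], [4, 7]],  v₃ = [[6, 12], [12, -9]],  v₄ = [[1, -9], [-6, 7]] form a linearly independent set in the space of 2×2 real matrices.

Take coordinates with respect to the standard basis {E₁₁, E₁₂, E₂₁, E₂₂}.
Form the 4×4 matrix with these as columns; its determinant is -3738.
A nonzero determinant means the columns are linearly independent.

linearly independent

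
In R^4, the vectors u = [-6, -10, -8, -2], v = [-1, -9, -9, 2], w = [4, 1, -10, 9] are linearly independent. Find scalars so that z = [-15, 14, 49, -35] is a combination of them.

z = u - 3v - 3w

Set up the augmented matrix [u | v | w | z] and row-reduce.
The system has the unique solution (a₁, a₂, a₃) = (1, -3, -3).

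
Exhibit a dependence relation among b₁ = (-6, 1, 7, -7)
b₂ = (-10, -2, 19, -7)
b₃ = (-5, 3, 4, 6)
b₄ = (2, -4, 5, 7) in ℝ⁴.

Row-reduce the matrix with b₁, b₂, b₃, b₄ as columns; the null space gives the coefficients.
The free variable yields coefficients (2, -1, 0, 1) (any nonzero multiple also works).

2b₁ - b₂ + b₄ = 0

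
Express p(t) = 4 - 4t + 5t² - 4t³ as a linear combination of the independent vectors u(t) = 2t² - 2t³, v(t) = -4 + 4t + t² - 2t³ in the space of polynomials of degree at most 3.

Work in coordinates with respect to the standard basis {1, t, …, t³}.
Write p = a₁u + a₂v and equate components.
The system has the unique solution (a₁, a₂) = (3, -1).

p = 3u - v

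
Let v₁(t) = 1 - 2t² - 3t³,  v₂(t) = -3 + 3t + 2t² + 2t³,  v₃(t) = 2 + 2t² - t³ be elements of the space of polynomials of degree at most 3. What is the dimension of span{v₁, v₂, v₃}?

dim = 3

Represent each element by its coordinate vector in ℝ⁴.
Row-reduce the 3×4 matrix with these as rows.
The echelon form has 3 nonzero rows, so the rank is 3.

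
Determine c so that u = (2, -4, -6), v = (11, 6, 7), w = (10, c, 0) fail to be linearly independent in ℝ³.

c = 1

The set is linearly dependent precisely when det[u; v; w] = 0.
The determinant works out to 80 - 80*c.
This vanishes exactly when c = 1.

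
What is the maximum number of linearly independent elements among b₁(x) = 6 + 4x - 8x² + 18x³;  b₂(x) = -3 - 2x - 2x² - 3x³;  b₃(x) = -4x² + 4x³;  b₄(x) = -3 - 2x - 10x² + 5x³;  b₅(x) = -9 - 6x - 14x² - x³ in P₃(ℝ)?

2

Pass to coordinate vectors with respect to the basis {1, x, …, x³}.
Row-reduce the 5×4 matrix with these as rows.
Reduction leaves 2 leading entries, giving rank 2.
(With 5 elements in a 4-dimensional space the rank is at most 4.)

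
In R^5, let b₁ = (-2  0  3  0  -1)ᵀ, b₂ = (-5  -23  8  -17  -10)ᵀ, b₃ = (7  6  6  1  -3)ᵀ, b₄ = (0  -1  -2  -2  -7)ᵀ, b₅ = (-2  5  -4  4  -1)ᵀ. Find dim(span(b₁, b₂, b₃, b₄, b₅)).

Put the 5×5 matrix [b₁|b₂|b₃|b₄|b₅] into echelon form.
Exactly 4 pivots survive; hence the rank is 4.

dim = 4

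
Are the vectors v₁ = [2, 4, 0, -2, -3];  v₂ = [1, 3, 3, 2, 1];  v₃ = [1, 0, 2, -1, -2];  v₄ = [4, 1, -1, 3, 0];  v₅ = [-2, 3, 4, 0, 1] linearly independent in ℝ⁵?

Form the 5×5 matrix with these as columns; its determinant is -58.
A nonzero determinant means the columns are linearly independent.

linearly independent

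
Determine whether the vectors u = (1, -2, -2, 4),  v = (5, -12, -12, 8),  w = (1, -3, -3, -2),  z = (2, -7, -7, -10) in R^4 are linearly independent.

Form the 4×4 matrix with these as columns; its determinant is 0.
A zero determinant means the columns are linearly dependent.
Indeed 3u - v + 2w = 0.

linearly dependent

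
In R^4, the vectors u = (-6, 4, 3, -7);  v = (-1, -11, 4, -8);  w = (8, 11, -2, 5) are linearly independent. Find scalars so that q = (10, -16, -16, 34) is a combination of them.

q = -4u - 2v - 2w

Since u, v, w are independent, the coefficients expressing q are uniquely determined by a linear system.
Row-reducing the augmented matrix gives the unique coefficients (a₁, a₂, a₃) = (-4, -2, -2).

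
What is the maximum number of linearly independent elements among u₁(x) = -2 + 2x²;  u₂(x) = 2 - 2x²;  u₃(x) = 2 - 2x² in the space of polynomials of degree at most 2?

1

Use coordinates relative to {1, x, x²}.
Apply Gaussian elimination to the matrix whose rows are u₁, u₂, u₃.
Reduction leaves 1 leading entry, giving rank 1.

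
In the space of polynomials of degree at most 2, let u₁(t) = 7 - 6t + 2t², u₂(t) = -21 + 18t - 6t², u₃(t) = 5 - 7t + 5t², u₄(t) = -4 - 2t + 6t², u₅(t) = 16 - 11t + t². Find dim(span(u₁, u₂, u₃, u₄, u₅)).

2

Use coordinates relative to {1, t, t²}.
Row-reduce the 5×3 matrix with these as rows.
The echelon form has 2 nonzero rows, so the rank is 2.
(With 5 elements in a 3-dimensional space the rank is at most 3.)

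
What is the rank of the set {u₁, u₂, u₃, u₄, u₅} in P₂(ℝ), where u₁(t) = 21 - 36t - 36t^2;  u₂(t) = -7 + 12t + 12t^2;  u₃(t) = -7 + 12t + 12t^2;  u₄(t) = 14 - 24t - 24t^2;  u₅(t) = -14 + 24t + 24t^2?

rank 1

Use coordinates relative to {1, t, t^2}.
Form the matrix with u₁, u₂, u₃, u₄, u₅ as columns and reduce.
There is 1 pivot column, so rank = 1.
(With 5 elements in a 3-dimensional space the rank is at most 3.)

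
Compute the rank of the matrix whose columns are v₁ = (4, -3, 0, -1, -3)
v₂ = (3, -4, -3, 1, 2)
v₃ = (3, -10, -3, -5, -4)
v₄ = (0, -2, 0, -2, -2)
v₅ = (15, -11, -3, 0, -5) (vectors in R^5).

3

Put the 5×5 matrix [v₁|v₂|v₃|v₄|v₅] into echelon form.
The echelon form has 3 nonzero rows, so the rank is 3.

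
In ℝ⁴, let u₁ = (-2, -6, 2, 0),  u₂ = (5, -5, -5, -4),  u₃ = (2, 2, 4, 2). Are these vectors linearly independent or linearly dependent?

Row-reduce the matrix whose columns are u₁, u₂, u₃.
The reduction yields 3 nonzero rows, so the rank is 3.
Since rank = 3 (the number of vectors), the set is linearly independent.

linearly independent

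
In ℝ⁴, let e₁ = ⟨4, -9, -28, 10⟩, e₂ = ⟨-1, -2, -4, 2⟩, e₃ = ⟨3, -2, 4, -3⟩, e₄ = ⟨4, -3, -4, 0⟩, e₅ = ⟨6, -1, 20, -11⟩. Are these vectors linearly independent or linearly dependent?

There are 5 vectors in a 4-dimensional space, so they cannot be linearly independent.

linearly dependent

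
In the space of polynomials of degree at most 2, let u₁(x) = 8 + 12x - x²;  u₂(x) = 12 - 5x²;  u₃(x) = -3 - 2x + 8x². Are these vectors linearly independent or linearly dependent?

linearly independent

Write each element as a coordinate vector in ℝ³ using {1, x, x²}.
Row-reduce the matrix whose columns are u₁, u₂, u₃.
The reduction yields 3 nonzero rows, so the rank is 3.
Since rank = 3 (the number of vectors), the set is linearly independent.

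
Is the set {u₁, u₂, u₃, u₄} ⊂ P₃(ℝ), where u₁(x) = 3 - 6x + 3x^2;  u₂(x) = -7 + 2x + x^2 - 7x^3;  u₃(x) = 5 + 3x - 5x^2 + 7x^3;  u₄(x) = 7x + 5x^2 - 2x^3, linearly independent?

Write each element as a coordinate vector in ℝ⁴ using {1, x, …, x^3}.
Place the vectors as rows of a 4×4 matrix and reduce to echelon form.
The reduction yields 4 nonzero rows, so the rank is 4.
Since rank = 4 (the number of vectors), the set is linearly independent.

linearly independent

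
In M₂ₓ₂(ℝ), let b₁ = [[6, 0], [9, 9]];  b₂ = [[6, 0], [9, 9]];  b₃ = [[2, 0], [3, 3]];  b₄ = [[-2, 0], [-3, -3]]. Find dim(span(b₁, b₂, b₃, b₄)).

dim = 1

Represent each element by its coordinate vector in ℝ⁴.
Put the 4×4 matrix [b₁|b₂|b₃|b₄] into echelon form.
Reduction leaves 1 leading entry, giving rank 1.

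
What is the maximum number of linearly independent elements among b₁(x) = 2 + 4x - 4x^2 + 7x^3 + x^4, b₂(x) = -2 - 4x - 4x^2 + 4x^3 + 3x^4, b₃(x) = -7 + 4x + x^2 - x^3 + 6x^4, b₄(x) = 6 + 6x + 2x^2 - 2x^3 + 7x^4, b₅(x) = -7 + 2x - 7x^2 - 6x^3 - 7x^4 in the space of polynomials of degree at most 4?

Pass to coordinate vectors with respect to the basis {1, x, …, x^4}.
Apply Gaussian elimination to the matrix whose rows are b₁, b₂, b₃, b₄, b₅.
Exactly 5 pivots survive; hence the rank is 5.

5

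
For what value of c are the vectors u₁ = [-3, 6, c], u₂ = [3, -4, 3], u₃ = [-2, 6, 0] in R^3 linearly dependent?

c = -9/5

The vectors are dependent exactly when the determinant of the matrix with rows u₁, u₂, u₃ vanishes.
Cofactor expansion gives det = 10*c + 18.
Solving 10*c + 18 = 0 yields c = -9/5.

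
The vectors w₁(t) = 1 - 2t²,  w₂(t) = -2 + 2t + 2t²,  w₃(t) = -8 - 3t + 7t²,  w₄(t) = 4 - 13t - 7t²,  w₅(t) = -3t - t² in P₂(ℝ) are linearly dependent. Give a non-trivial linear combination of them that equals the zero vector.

Pass to coordinate vectors relative to the basis {1, t, t²}.
Solve the homogeneous system with w₁, w₂, w₃, w₄, w₅ as columns by row-reducing the coefficient matrix.
The free variable yields coefficients (2, -5, 1, -1, 0) (any nonzero multiple also works).

2w₁ - 5w₂ + w₃ - w₄ = 0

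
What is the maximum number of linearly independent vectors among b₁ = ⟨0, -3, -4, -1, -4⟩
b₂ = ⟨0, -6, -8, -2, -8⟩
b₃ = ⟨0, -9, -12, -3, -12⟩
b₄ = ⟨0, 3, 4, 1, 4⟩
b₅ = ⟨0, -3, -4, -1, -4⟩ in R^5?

1

Form the matrix with b₁, b₂, b₃, b₄, b₅ as columns and reduce.
There is 1 pivot column, so rank = 1.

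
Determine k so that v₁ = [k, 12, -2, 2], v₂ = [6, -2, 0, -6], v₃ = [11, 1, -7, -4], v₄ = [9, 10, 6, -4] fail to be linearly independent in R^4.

The set is linearly dependent precisely when det[v₁; v₂; v₃; v₄] = 0.
Cofactor expansion gives det = 4928 - 560*k.
Setting this to zero gives k = 44/5.

k = 44/5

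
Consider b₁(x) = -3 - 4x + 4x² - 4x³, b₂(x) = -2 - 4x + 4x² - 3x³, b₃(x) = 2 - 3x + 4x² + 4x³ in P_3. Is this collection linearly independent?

linearly independent

Write each element as a coordinate vector in ℝ⁴ using {1, x, …, x³}.
Row-reduce the matrix whose columns are b₁, b₂, b₃.
The reduction yields 3 nonzero rows, so the rank is 3.
Since rank = 3 (the number of vectors), the set is linearly independent.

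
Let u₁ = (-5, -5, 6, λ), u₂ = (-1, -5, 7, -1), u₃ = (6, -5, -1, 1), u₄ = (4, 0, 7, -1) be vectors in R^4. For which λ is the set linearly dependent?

λ = -10/9

Dependence holds iff the 4×4 matrix [u₁ u₂ u₃ u₄] is singular.
The determinant works out to -405*λ - 450.
Solving -405*λ - 450 = 0 yields λ = -10/9.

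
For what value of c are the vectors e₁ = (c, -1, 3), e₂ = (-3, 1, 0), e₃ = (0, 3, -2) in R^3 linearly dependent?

c = -21/2

The vectors are dependent exactly when the determinant of the matrix with rows e₁, e₂, e₃ vanishes.
Cofactor expansion gives det = -2*c - 21.
Solving -2*c - 21 = 0 yields c = -21/2.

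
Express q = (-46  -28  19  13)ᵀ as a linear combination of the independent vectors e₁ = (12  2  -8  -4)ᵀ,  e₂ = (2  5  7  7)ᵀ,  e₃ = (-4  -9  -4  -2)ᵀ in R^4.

q = -3e₁ + e₂ + 3e₃

Solve the system with e₁, e₂, e₃ as columns and q as the right-hand side.
Row-reducing the augmented matrix gives the unique coefficients (a₁, a₂, a₃) = (-3, 1, 3).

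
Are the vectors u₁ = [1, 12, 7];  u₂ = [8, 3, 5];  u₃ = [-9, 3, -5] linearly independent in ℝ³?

linearly independent

The matrix [u₁|u₂|u₃] has determinant 267.
A nonzero determinant means the columns are linearly independent.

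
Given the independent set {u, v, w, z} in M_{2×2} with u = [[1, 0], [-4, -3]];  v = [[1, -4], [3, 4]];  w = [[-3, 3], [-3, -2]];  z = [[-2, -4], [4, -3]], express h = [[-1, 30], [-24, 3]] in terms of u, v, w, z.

h = -u - 2v + 2w - 4z

Work in coordinates with respect to the standard basis {E₁₁, E₁₂, E₂₁, E₂₂}.
Set up the augmented matrix [u | v | w | z | h] and row-reduce.
The system has the unique solution (α₁, …, α₄) = (-1, -2, 2, -4).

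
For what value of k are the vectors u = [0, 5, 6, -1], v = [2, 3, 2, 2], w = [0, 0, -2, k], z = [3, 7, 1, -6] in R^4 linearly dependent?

Place the vectors as rows of a 4×4 matrix; dependence ⇔ determinant zero.
The determinant works out to -50*k - 170.
Setting this to zero gives k = -17/5.

k = -17/5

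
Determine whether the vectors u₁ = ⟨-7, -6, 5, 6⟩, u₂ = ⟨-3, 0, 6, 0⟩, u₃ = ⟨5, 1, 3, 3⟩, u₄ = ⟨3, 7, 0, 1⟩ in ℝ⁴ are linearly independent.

linearly independent

Form the 4×4 matrix with these as columns; its determinant is -1980.
A nonzero determinant means the columns are linearly independent.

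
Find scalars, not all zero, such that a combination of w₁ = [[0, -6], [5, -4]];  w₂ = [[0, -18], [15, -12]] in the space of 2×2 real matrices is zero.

Write each element as a vector in ℝ⁴ using {E₁₁, E₁₂, E₂₁, E₂₂}.
Row-reduce the matrix with w₁, w₂ as columns; the null space gives the coefficients.
The free variable yields coefficients (3, -1) (any nonzero multiple also works).

3w₁ - w₂ = 0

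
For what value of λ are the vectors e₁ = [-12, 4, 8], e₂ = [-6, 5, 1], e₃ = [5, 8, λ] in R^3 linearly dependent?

Dependence holds iff the 3×3 matrix [e₁ e₂ e₃] is singular.
Expanding, det = -36*λ - 468.
Setting this to zero gives λ = -13.

λ = -13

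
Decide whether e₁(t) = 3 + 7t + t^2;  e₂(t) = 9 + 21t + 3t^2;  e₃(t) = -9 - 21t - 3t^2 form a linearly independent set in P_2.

linearly dependent

Write each element as a coordinate vector in ℝ³ using {1, t, t^2}.
Row-reduce the matrix whose columns are e₁, e₂, e₃.
The reduction yields 1 nonzero row, so the rank is 1.
Since rank 1 < 3, the set is linearly dependent.
Indeed 3e₁ - e₂ = 0.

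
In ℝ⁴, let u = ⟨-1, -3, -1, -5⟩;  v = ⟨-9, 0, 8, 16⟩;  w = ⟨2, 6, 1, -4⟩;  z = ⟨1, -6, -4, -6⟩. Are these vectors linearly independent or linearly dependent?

linearly dependent

Row-reduce the matrix whose columns are u, v, w, z.
The reduction yields 3 nonzero rows, so the rank is 3.
Since rank 3 < 4, the set is linearly dependent.
Indeed 2u - v - 2w - 3z = 0.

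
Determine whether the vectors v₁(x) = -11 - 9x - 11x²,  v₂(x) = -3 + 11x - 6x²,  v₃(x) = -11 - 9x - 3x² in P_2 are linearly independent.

Take coordinates with respect to the standard basis {1, x, x²}.
Form the 3×3 matrix with these as columns; its determinant is -1184.
A nonzero determinant means the columns are linearly independent.

linearly independent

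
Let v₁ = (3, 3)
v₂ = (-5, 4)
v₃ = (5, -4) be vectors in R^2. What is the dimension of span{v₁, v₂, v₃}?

Put the 2×3 matrix [v₁|v₂|v₃] into echelon form.
Exactly 2 pivots survive; hence the rank is 2.
(With 3 elements in a 2-dimensional space the rank is at most 2.)

2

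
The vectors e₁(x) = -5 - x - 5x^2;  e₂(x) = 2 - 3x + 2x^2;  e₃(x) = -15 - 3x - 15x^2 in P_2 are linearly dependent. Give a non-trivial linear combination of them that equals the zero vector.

3e₁ - e₃ = 0

Pass to coordinate vectors relative to the basis {1, x, x^2}.
Row-reduce the matrix with e₁, e₂, e₃ as columns; the null space gives the coefficients.
One solution (up to scaling) is (3, 0, -1).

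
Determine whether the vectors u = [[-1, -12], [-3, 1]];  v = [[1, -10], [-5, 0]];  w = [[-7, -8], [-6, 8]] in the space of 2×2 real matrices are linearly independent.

linearly independent

Write each element as a coordinate vector in ℝ⁴ using {E₁₁, E₁₂, E₂₁, E₂₂}.
Row-reduce the matrix whose columns are u, v, w.
The reduction yields 3 nonzero rows, so the rank is 3.
Since rank = 3 (the number of vectors), the set is linearly independent.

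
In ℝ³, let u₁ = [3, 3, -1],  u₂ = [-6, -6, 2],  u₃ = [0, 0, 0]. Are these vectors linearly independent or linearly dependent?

One of the vectors is the zero vector, so the set is linearly dependent.

linearly dependent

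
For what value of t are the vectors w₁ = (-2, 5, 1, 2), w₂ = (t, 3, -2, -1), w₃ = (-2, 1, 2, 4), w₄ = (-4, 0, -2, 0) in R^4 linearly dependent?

Dependence holds iff the 4×4 matrix [w₁ w₂ w₃ w₄] is singular.
Expanding, det = -36*t - 116.
This vanishes exactly when t = -29/9.

t = -29/9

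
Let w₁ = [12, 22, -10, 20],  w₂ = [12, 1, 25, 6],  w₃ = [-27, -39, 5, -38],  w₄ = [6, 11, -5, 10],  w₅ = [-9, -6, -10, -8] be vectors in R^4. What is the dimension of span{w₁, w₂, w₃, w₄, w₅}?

2

Form the matrix with w₁, w₂, w₃, w₄, w₅ as columns and reduce.
Reduction leaves 2 leading entries, giving rank 2.
(With 5 elements in a 4-dimensional space the rank is at most 4.)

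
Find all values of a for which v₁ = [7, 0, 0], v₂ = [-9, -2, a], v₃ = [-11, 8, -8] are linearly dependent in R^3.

Place the vectors as rows of a 3×3 matrix; dependence ⇔ determinant zero.
The determinant works out to 112 - 56*a.
Setting this to zero gives a = 2.

a = 2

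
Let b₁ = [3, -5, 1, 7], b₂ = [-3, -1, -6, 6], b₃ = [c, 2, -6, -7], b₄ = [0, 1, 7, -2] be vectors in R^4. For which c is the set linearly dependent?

The vectors are dependent exactly when the determinant of the matrix with rows b₁, b₂, b₃, b₄ vanishes.
The determinant works out to 147*c - 273.
This vanishes exactly when c = 13/7.

c = 13/7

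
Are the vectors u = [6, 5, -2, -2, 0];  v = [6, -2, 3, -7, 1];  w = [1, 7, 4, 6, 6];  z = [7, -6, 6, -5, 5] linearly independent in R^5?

linearly independent

Place the vectors as rows of a 4×5 matrix and reduce to echelon form.
The reduction yields 4 nonzero rows, so the rank is 4.
Since rank = 4 (the number of vectors), the set is linearly independent.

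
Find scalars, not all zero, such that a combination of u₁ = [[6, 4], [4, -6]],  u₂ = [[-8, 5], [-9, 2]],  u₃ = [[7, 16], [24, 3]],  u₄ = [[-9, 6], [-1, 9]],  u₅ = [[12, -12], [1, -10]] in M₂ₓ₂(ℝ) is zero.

2u₁ - 2u₂ - u₃ + u₄ - u₅ = 0

Pass to coordinate vectors relative to the basis {E₁₁, E₁₂, E₂₁, E₂₂}.
Set up α₁u₁ + … + α₅u₅ = 0 and solve the homogeneous system.
One solution (up to scaling) is (2, -2, -1, 1, -1).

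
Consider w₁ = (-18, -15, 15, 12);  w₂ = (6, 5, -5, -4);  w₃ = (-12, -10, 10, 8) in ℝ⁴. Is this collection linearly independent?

linearly dependent

Row-reduce the matrix whose columns are w₁, w₂, w₃.
The reduction yields 1 nonzero row, so the rank is 1.
Since rank 1 < 3, the set is linearly dependent.
Indeed w₁ + 3w₂ = 0.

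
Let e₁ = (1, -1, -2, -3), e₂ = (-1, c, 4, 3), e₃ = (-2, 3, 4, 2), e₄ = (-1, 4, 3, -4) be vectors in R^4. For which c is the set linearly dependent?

c = 7/2

Dependence holds iff the 4×4 matrix [e₁ e₂ e₃ e₄] is singular.
The determinant works out to 4*c - 14.
Setting this to zero gives c = 7/2.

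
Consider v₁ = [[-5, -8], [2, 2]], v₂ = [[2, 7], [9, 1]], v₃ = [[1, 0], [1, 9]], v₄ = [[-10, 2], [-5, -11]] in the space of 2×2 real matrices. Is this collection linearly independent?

linearly independent

Take coordinates with respect to the standard basis {E₁₁, E₁₂, E₂₁, E₂₂}.
Form the 4×4 matrix with these as columns; its determinant is -8226.
A nonzero determinant means the columns are linearly independent.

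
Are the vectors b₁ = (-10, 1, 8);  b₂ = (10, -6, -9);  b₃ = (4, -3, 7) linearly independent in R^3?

The matrix [b₁|b₂|b₃] has determinant 536.
A nonzero determinant means the columns are linearly independent.

linearly independent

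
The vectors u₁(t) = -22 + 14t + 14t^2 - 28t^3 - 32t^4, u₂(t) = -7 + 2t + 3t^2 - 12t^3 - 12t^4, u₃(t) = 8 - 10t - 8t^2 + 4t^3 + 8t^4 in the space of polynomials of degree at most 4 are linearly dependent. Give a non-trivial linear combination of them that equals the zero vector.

u₁ - 2u₂ + u₃ = 0

Write each element as a vector in ℝ⁵ using {1, t, …, t^4}.
Solve the homogeneous system with u₁, u₂, u₃ as columns by row-reducing the coefficient matrix.
A generator of the null space is (1, -2, 1).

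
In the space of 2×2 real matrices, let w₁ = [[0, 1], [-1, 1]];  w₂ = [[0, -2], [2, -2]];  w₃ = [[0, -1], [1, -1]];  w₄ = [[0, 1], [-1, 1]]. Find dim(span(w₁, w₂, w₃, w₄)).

Pass to coordinate vectors with respect to the basis {E₁₁, E₁₂, E₂₁, E₂₂}.
Form the matrix with w₁, w₂, w₃, w₄ as columns and reduce.
Reduction leaves 1 leading entry, giving rank 1.

1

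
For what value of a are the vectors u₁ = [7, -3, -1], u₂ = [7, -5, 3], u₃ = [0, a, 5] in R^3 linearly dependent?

a = -5/2

The set is linearly dependent precisely when det[u₁; u₂; u₃] = 0.
Cofactor expansion gives det = -28*a - 70.
This vanishes exactly when a = -5/2.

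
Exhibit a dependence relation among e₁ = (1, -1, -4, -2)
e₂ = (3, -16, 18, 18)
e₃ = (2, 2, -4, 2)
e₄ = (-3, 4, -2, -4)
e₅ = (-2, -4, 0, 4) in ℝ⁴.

2e₁ + e₂ + e₃ + 3e₄ - e₅ = 0

Write the vectors as columns of a matrix and find a nonzero vector in its null space.
The free variable yields coefficients (2, 1, 1, 3, -1) (any nonzero multiple also works).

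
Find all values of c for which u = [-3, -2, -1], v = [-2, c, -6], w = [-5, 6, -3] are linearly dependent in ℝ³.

The vectors are dependent exactly when the determinant of the matrix with rows u, v, w vanishes.
Expanding, det = 4*c - 144.
Setting this to zero gives c = 36.

c = 36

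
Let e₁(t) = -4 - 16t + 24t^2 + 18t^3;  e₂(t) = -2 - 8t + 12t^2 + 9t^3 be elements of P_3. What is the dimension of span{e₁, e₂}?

Pass to coordinate vectors with respect to the basis {1, t, …, t^3}.
Put the 4×2 matrix [e₁|e₂] into echelon form.
Exactly 1 pivot survives; hence the rank is 1.

1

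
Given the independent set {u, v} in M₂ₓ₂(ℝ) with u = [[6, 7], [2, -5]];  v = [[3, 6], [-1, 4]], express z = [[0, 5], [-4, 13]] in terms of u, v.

z = -u + 2v

Work in coordinates with respect to the standard basis {E₁₁, E₁₂, E₂₁, E₂₂}.
Solve the system with u, v as columns and z as the right-hand side.
Row-reducing the augmented matrix gives the unique coefficients (α₁, α₂) = (-1, 2).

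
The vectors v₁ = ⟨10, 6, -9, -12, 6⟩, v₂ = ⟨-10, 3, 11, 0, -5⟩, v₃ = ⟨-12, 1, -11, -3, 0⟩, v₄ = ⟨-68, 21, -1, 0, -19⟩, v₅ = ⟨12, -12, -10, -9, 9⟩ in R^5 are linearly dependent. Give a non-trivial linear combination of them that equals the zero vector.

2v₂ + 3v₃ - v₄ - v₅ = 0

Row-reduce the matrix with v₁, v₂, v₃, v₄, v₅ as columns; the null space gives the coefficients.
A generator of the null space is (0, 2, 3, -1, -1).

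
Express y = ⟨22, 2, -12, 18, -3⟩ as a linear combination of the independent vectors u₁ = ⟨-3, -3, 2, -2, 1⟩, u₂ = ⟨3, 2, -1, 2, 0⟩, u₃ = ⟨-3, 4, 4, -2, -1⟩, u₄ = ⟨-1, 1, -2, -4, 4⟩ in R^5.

Write y = α₁u₁ + … + α₄u₄ and equate components.
The system has the unique solution (α₁, …, α₄) = (-1, 4, -2, -1).

y = -u₁ + 4u₂ - 2u₃ - u₄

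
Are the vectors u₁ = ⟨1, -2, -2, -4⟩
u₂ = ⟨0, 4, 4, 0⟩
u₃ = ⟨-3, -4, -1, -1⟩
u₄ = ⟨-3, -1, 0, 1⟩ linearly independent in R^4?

The matrix [u₁|u₂|u₃|u₄] has determinant -80.
A nonzero determinant means the columns are linearly independent.

linearly independent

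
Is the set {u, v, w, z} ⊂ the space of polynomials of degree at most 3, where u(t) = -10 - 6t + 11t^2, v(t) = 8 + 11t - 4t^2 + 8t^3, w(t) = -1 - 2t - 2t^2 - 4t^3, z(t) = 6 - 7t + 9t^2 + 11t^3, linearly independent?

linearly independent

Take coordinates with respect to the standard basis {1, t, …, t^3}.
Place the vectors as rows of a 4×4 matrix and reduce to echelon form.
The reduction yields 4 nonzero rows, so the rank is 4.
Since rank = 4 (the number of vectors), the set is linearly independent.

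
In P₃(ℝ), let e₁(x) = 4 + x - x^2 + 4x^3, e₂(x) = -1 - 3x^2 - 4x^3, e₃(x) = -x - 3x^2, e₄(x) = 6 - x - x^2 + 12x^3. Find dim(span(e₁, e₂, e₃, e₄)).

3

Pass to coordinate vectors with respect to the basis {1, x, …, x^3}.
Form the matrix with e₁, e₂, e₃, e₄ as columns and reduce.
The echelon form has 3 nonzero rows, so the rank is 3.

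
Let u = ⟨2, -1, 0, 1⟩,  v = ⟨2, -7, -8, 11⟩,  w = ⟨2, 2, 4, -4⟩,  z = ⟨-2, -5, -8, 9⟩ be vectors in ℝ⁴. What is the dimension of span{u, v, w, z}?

dim = 2

Row-reduce the 4×4 matrix with these as rows.
Reduction leaves 2 leading entries, giving rank 2.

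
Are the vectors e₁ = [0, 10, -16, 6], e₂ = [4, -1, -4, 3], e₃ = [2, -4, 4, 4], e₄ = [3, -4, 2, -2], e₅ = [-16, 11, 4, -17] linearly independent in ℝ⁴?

linearly dependent

There are 5 vectors in a 4-dimensional space, so they cannot be linearly independent.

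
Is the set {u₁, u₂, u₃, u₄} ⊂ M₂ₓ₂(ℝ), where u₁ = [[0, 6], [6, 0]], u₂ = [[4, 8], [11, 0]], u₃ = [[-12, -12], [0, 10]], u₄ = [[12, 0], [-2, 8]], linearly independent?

Write each element as a coordinate vector in ℝ⁴ using {E₁₁, E₁₂, E₂₁, E₂₂}.
Place the vectors as rows of a 4×4 matrix and reduce to echelon form.
The reduction yields 4 nonzero rows, so the rank is 4.
Since rank = 4 (the number of vectors), the set is linearly independent.

linearly independent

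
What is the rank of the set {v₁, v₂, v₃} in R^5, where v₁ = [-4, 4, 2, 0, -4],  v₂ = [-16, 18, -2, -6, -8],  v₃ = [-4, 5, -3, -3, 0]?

Row-reduce the 3×5 matrix with these as rows.
The echelon form has 2 nonzero rows, so the rank is 2.

rank 2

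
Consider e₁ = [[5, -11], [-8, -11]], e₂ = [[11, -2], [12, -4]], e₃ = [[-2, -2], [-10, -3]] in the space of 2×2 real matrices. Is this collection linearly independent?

linearly independent

Take coordinates with respect to the standard basis {E₁₁, E₁₂, E₂₁, E₂₂}.
Place the vectors as rows of a 3×4 matrix and reduce to echelon form.
The reduction yields 3 nonzero rows, so the rank is 3.
Since rank = 3 (the number of vectors), the set is linearly independent.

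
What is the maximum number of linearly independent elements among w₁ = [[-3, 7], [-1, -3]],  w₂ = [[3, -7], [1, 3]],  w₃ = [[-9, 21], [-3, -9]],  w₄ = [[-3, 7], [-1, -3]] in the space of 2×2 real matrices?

Use coordinates relative to {E₁₁, E₁₂, E₂₁, E₂₂}.
Apply Gaussian elimination to the matrix whose rows are w₁, w₂, w₃, w₄.
The echelon form has 1 nonzero row, so the rank is 1.

1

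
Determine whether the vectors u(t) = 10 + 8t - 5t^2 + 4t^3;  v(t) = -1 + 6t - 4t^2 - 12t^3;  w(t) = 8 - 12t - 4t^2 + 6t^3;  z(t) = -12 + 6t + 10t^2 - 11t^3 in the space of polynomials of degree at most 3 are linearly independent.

Take coordinates with respect to the standard basis {1, t, …, t^3}.
Place the vectors as rows of a 4×4 matrix and reduce to echelon form.
The reduction yields 4 nonzero rows, so the rank is 4.
Since rank = 4 (the number of vectors), the set is linearly independent.

linearly independent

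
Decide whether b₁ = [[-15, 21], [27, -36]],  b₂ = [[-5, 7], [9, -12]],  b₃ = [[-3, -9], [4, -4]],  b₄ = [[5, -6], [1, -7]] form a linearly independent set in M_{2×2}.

linearly dependent

Take coordinates with respect to the standard basis {E₁₁, E₁₂, E₂₁, E₂₂}.
One vector is a scalar multiple of another, so the set is dependent.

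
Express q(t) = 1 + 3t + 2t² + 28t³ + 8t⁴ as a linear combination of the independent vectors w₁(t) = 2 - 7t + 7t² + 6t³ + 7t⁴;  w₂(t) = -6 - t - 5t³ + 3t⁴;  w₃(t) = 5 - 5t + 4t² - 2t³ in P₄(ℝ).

q = 2w₁ - 2w₂ - 3w₃

Take coordinate vectors relative to {1, t, …, t⁴}.
Set up the augmented matrix [w₁ | w₂ | w₃ | q] and row-reduce.
The system has the unique solution (α₁, α₂, α₃) = (2, -2, -3).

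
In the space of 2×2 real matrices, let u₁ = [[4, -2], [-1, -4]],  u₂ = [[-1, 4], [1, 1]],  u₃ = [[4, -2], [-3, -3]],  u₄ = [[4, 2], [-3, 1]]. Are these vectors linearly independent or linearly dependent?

Take coordinates with respect to the standard basis {E₁₁, E₁₂, E₂₁, E₂₂}.
Form the 4×4 matrix with these as columns; its determinant is -100.
A nonzero determinant means the columns are linearly independent.

linearly independent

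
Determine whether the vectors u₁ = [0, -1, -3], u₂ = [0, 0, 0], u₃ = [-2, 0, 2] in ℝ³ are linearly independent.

One of the vectors is the zero vector, so the set is linearly dependent.

linearly dependent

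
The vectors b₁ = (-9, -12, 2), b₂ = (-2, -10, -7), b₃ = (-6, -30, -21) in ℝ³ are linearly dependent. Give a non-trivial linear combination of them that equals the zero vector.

3b₂ - b₃ = 0

Write the vectors as columns of a matrix and find a nonzero vector in its null space.
A generator of the null space is (0, 3, -1).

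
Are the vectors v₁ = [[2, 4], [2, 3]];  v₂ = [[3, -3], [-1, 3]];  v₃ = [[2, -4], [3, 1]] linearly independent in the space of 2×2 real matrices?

Take coordinates with respect to the standard basis {E₁₁, E₁₂, E₂₁, E₂₂}.
Place the vectors as rows of a 3×4 matrix and reduce to echelon form.
The reduction yields 3 nonzero rows, so the rank is 3.
Since rank = 3 (the number of vectors), the set is linearly independent.

linearly independent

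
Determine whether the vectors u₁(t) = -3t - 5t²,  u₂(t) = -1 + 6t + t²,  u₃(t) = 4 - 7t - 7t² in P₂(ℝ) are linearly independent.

linearly independent

Write each element as a coordinate vector in ℝ³ using {1, t, t²}.
Place the vectors as rows of a 3×3 matrix and reduce to echelon form.
The reduction yields 3 nonzero rows, so the rank is 3.
Since rank = 3 (the number of vectors), the set is linearly independent.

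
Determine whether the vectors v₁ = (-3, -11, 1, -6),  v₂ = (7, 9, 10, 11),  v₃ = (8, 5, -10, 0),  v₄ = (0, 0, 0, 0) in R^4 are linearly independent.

One of the vectors is the zero vector, so the set is linearly dependent.

linearly dependent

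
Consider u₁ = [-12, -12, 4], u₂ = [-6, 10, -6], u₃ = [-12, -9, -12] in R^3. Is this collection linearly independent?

linearly independent

Row-reduce the matrix whose columns are u₁, u₂, u₃.
The reduction yields 3 nonzero rows, so the rank is 3.
Since rank = 3 (the number of vectors), the set is linearly independent.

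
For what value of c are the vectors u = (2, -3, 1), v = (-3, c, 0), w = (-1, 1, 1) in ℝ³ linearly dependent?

The vectors are dependent exactly when the determinant of the matrix with rows u, v, w vanishes.
Cofactor expansion gives det = 3*c - 12.
Setting this to zero gives c = 4.

c = 4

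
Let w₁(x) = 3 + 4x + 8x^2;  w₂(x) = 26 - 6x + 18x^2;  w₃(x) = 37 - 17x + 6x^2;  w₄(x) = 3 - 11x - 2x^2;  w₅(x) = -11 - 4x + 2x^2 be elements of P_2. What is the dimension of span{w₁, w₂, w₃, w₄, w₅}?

dim = 3

Pass to coordinate vectors with respect to the basis {1, x, x^2}.
Apply Gaussian elimination to the matrix whose rows are w₁, w₂, w₃, w₄, w₅.
Reduction leaves 3 leading entries, giving rank 3.
(With 5 elements in a 3-dimensional space the rank is at most 3.)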